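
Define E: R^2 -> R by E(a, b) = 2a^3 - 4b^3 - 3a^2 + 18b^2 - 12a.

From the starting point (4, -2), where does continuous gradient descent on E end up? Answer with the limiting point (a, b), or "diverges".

(2, 0)

E is separable, so gradient descent decouples: a follows -∂E/∂a, b follows -∂E/∂b.
∂E/∂a = 6(a - 2)(a + 1); at a=4 this is 60, so a decreases.
∂E/∂b = -12b(b - 3); at b=-2 this is -120, so b increases.
a converges to its nearest critical value 2 (a local min of the a-part); b converges to 0. The iterate converges to (2, 0).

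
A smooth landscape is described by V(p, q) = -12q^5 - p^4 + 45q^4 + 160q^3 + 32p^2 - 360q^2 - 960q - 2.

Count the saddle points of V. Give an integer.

V separates as a function of p plus a function of q, so ∇V=0 decouples.
∂V/∂p = -4p(p - 4)(p + 4) = 0 at p ∈ {-4, 0, 4}; ∂V/∂q = -60(q - 4)(q - 2)(q + 1)(q + 2) = 0 at q ∈ {-2, -1, 2, 4}.
The Hessian is diagonal: diag(V_pp, V_qq). Second derivatives: V_pp(-4)=-128, V_pp(0)=64, V_pp(4)=-128; V_qq(-2)=1440, V_qq(-1)=-900, V_qq(2)=1440, V_qq(4)=-3600.
Saddle points occur where the two diagonal entries have opposite signs: (-4, -2), (-4, 2), (0, -1), (0, 4), (4, -2), (4, 2). Count: 6.

6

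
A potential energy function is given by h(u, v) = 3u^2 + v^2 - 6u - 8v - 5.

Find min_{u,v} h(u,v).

h(u,v) separates as P(u) + Q(v) − 5, so its minimum is min P + min Q − 5.
P'(u) = 6u - 6 vanishes at u ∈ {1}; Q'(v) = 2v - 8 vanishes at v ∈ {4}.
Local minima of P (where P''>0): P(1)=-3. Local minima of Q: Q(4)=-16.
So the global minimum of h is P(1) + Q(4) − 5 = -3 − 16 − 5 = -24, attained at (1, 4).

-24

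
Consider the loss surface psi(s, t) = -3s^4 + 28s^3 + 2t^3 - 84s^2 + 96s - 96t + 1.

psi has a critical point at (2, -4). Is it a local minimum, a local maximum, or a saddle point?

saddle point

The mixed partial ∂²psi/∂s∂t is 0, so the Hessian at any point is diag(psi_ss, psi_tt) = diag(12(-3s^2 + 14s - 14), 12t).
At (2, -4): H = diag(24, -48).
The eigenvalues have opposite signs, so H is indefinite: a saddle point.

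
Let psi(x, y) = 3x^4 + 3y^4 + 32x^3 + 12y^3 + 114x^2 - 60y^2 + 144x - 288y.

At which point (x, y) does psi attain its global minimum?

psi(x,y) separates as P(x) + Q(y), so its minimum is min P + min Q.
P'(x) = 12(x + 1)(x + 3)(x + 4) vanishes at x ∈ {-4, -3, -1}; Q'(y) = 12(y - 3)(y + 2)(y + 4) vanishes at y ∈ {-4, -2, 3}.
Local minima of P (where P''>0): P(-4)=-32, P(-1)=-59. Local minima of Q: Q(-4)=192, Q(3)=-837.
So the global minimum of psi is P(-1) + Q(3) = -59 − 837 = -896, attained at (-1, 3).

(-1, 3)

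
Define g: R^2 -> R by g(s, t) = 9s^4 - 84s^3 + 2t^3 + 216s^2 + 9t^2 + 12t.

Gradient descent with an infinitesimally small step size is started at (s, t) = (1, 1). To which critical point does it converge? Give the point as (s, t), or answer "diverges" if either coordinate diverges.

(0, -1)

g is separable, so gradient descent decouples: s follows -∂g/∂s, t follows -∂g/∂t.
∂g/∂s = 36s(s - 4)(s - 3); at s=1 this is 216, so s decreases.
∂g/∂t = 6(t + 1)(t + 2); at t=1 this is 36, so t decreases.
s converges to its nearest critical value 0 (a local min of the s-part); t converges to -1. The iterate converges to (0, -1).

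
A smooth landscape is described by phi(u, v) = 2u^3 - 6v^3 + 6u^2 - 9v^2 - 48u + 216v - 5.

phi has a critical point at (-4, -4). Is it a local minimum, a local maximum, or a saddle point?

saddle point

The mixed partial ∂²phi/∂u∂v is 0, so the Hessian at any point is diag(phi_uu, phi_vv) = diag(12(u + 1), -18(2v + 1)).
At (-4, -4): H = diag(-36, 126).
The eigenvalues have opposite signs, so H is indefinite: a saddle point.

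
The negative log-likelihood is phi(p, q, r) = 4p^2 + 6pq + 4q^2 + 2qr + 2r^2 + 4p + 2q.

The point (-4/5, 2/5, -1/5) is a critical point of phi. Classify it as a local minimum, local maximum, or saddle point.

local minimum

The Hessian is constant: H = [[8, 6, 0], [6, 8, 2], [0, 2, 4]].
Leading principal minors: Δ₁ = 8, Δ₂ = 28, Δ₃ = 80.
All leading minors are positive, so H is positive definite: a local minimum.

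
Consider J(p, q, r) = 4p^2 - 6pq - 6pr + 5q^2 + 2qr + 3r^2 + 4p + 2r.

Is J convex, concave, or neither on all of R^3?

J is quadratic, so its Hessian is the constant matrix H = [[8, -6, -6], [-6, 10, 2], [-6, 2, 6]].
Leading principal minors: 8, 44, 16.
All positive ⇒ H ≻ 0 ⇒ convex.

convex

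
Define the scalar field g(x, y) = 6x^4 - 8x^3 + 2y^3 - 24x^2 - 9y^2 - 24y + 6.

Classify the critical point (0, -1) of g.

local maximum

The mixed partial ∂²g/∂x∂y is 0, so the Hessian at any point is diag(g_xx, g_yy) = diag(24(3x^2 - 2x - 2), 6(2y - 3)).
At (0, -1): H = diag(-48, -30).
Both eigenvalues are negative, so H is negative definite: a local maximum.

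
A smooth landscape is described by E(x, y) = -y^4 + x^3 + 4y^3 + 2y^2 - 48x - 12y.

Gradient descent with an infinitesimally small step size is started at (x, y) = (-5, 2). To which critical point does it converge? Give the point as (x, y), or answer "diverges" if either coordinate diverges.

diverges

E is separable, so gradient descent decouples: x follows -∂E/∂x, y follows -∂E/∂y.
∂E/∂x = 3(x - 4)(x + 4); at x=-5 this is 27, so x decreases.
∂E/∂y = -4(y - 3)(y - 1)(y + 1); at y=2 this is 12, so y decreases.
The x-coordinate has no critical point in that direction and runs off to infinity.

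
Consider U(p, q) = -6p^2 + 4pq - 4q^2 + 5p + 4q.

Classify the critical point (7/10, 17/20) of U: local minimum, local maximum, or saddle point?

local maximum

The Hessian of U is constant: H = [[-12, 4], [4, -8]].
det(H) = (-12)·(-8) − 4² = 80.
det(H) > 0 and tr(H) = -20 < 0, so H is negative definite and the point is a local maximum.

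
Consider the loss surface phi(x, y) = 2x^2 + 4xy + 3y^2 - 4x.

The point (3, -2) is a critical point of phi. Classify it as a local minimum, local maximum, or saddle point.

The Hessian of phi is constant: H = [[4, 4], [4, 6]].
det(H) = 4·6 − 4² = 8.
det(H) > 0 and tr(H) = 10 > 0, so H is positive definite and the point is a local minimum.

local minimum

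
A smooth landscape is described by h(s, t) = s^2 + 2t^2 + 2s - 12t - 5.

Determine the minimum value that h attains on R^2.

h(s,t) separates as P(s) + Q(t) − 5, so its minimum is min P + min Q − 5.
P'(s) = 2s + 2 vanishes at s ∈ {-1}; Q'(t) = 4(t - 3) vanishes at t ∈ {3}.
Local minima of P (where P''>0): P(-1)=-1. Local minima of Q: Q(3)=-18.
So the global minimum of h is P(-1) + Q(3) − 5 = -1 − 18 − 5 = -24, attained at (-1, 3).

-24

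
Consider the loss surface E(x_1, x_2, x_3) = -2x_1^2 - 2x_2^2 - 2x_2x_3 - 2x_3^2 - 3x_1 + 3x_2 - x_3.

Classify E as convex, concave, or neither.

E is quadratic, so its Hessian is the constant matrix H = [[-4, 0, 0], [0, -4, -2], [0, -2, -4]].
Leading principal minors: -4, 16, -48.
Signs alternate −, +, − ⇒ H ≺ 0 ⇒ concave.

concave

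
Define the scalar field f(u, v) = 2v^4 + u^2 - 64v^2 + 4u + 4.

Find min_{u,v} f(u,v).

f(u,v) separates as P(u) + Q(v) + 4, so its minimum is min P + min Q + 4.
P'(u) = 2u + 4 vanishes at u ∈ {-2}; Q'(v) = 8v(v - 4)(v + 4) vanishes at v ∈ {-4, 0, 4}.
Local minima of P (where P''>0): P(-2)=-4. Local minima of Q: Q(-4)=-512, Q(4)=-512.
So the global minimum of f is P(-2) + Q(-4) + 4 = -4 − 512 + 4 = -512, attained at (-2, -4).

-512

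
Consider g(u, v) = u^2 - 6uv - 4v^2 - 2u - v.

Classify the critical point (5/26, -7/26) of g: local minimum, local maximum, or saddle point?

The Hessian of g is constant: H = [[2, -6], [-6, -8]].
det(H) = 2·(-8) − (-6)² = -52.
Since det(H) < 0, H is indefinite and the critical point is a saddle point.

saddle point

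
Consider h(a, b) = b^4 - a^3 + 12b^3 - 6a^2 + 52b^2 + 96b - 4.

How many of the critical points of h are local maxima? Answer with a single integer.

1

h separates as a function of a plus a function of b, so ∇h=0 decouples.
∂h/∂a = -3a(a + 4) = 0 at a ∈ {-4, 0}; ∂h/∂b = 4(b + 2)(b + 3)(b + 4) = 0 at b ∈ {-4, -3, -2}.
The Hessian is diagonal: diag(h_aa, h_bb). Second derivatives: h_aa(-4)=12, h_aa(0)=-12; h_bb(-4)=8, h_bb(-3)=-4, h_bb(-2)=8.
Local maxima occur where both diagonal entries negative: (0, -3). Count: 1.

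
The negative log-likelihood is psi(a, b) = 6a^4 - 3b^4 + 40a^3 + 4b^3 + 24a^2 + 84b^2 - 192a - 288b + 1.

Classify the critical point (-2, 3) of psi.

local maximum

The mixed partial ∂²psi/∂a∂b is 0, so the Hessian at any point is diag(psi_aa, psi_bb) = diag(24(3a^2 + 10a + 2), 12(-3b^2 + 2b + 14)).
At (-2, 3): H = diag(-144, -84).
Both eigenvalues are negative, so H is negative definite: a local maximum.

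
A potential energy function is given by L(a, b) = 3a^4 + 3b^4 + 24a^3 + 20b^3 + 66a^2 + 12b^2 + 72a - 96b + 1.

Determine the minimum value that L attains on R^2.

L(a,b) separates as P(a) + Q(b) + 1, so its minimum is min P + min Q + 1.
P'(a) = 12(a + 1)(a + 2)(a + 3) vanishes at a ∈ {-3, -2, -1}; Q'(b) = 12(b - 1)(b + 2)(b + 4) vanishes at b ∈ {-4, -2, 1}.
Local minima of P (where P''>0): P(-3)=-27, P(-1)=-27. Local minima of Q: Q(-4)=64, Q(1)=-61.
So the global minimum of L is P(-3) + Q(1) + 1 = -27 − 61 + 1 = -87, attained at (-3, 1).

-87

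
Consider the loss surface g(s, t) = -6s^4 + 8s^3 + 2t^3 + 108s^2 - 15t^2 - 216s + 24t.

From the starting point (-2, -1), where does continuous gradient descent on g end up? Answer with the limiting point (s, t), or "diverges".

diverges

g is separable, so gradient descent decouples: s follows -∂g/∂s, t follows -∂g/∂t.
∂g/∂s = -24(s - 3)(s - 1)(s + 3); at s=-2 this is -360, so s increases.
∂g/∂t = 6(t - 4)(t - 1); at t=-1 this is 60, so t decreases.
The t-coordinate has no critical point in that direction and runs off to infinity.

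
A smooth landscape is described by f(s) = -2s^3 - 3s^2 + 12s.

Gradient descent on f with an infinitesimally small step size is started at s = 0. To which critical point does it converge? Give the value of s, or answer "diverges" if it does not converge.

-2

f'(s) = -6(s - 1)(s + 2), so f'(0) = 12.
Gradient descent moves in the -f' direction, i.e. s is decreasing.
The nearest critical point in that direction is s = -2, where f'' = 18 > 0 (a local minimum). The iterate converges there.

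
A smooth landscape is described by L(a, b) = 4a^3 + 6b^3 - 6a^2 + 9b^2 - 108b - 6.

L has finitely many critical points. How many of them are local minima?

L separates as a function of a plus a function of b, so ∇L=0 decouples.
∂L/∂a = 12a(a - 1) = 0 at a ∈ {0, 1}; ∂L/∂b = 18(b - 2)(b + 3) = 0 at b ∈ {-3, 2}.
The Hessian is diagonal: diag(L_aa, L_bb). Second derivatives: L_aa(0)=-12, L_aa(1)=12; L_bb(-3)=-90, L_bb(2)=90.
Local minima occur where both diagonal entries positive: (1, 2). Count: 1.

1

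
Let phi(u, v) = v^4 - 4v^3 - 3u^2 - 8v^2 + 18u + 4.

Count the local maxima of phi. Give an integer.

phi separates as a function of u plus a function of v, so ∇phi=0 decouples.
∂phi/∂u = -6(u - 3) = 0 at u ∈ {3}; ∂phi/∂v = 4v(v - 4)(v + 1) = 0 at v ∈ {-1, 0, 4}.
The Hessian is diagonal: diag(phi_uu, phi_vv). Second derivatives: phi_uu(3)=-6; phi_vv(-1)=20, phi_vv(0)=-16, phi_vv(4)=80.
Local maxima occur where both diagonal entries negative: (3, 0). Count: 1.

1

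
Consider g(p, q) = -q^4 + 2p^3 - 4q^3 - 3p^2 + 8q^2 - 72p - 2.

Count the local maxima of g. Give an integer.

g separates as a function of p plus a function of q, so ∇g=0 decouples.
∂g/∂p = 6(p - 4)(p + 3) = 0 at p ∈ {-3, 4}; ∂g/∂q = -4q(q - 1)(q + 4) = 0 at q ∈ {-4, 0, 1}.
The Hessian is diagonal: diag(g_pp, g_qq). Second derivatives: g_pp(-3)=-42, g_pp(4)=42; g_qq(-4)=-80, g_qq(0)=16, g_qq(1)=-20.
Local maxima occur where both diagonal entries negative: (-3, -4), (-3, 1). Count: 2.

2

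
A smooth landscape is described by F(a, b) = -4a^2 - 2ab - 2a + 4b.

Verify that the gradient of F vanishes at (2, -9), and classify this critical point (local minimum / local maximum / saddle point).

saddle point

∇F = (-8a - 2b - 2, -2a + 4); substituting (2, -9) gives ∇F = (0, 0), so (2, -9) is indeed a critical point.
The Hessian of F is constant: H = [[-8, -2], [-2, 0]].
det(H) = (-8)·0 − (-2)² = -4.
Since det(H) < 0, H is indefinite and the critical point is a saddle point.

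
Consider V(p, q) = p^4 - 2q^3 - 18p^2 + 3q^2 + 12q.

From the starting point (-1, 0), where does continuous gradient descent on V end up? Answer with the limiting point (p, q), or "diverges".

(-3, -1)

V is separable, so gradient descent decouples: p follows -∂V/∂p, q follows -∂V/∂q.
∂V/∂p = 4p(p - 3)(p + 3); at p=-1 this is 32, so p decreases.
∂V/∂q = -6(q - 2)(q + 1); at q=0 this is 12, so q decreases.
p converges to its nearest critical value -3 (a local min of the p-part); q converges to -1. The iterate converges to (-3, -1).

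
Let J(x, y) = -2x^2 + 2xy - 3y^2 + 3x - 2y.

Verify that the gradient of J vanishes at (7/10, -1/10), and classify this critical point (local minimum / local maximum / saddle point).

local maximum

∇J = (-4x + 2y + 3, 2x - 6y - 2); substituting (7/10, -1/10) gives ∇J = (0, 0), so (7/10, -1/10) is indeed a critical point.
The Hessian of J is constant: H = [[-4, 2], [2, -6]].
det(H) = (-4)·(-6) − 2² = 20.
det(H) > 0 and tr(H) = -10 < 0, so H is negative definite and the point is a local maximum.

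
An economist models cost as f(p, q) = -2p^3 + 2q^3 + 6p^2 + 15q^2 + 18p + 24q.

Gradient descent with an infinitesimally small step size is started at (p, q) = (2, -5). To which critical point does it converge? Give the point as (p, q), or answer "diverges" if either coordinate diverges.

diverges

f is separable, so gradient descent decouples: p follows -∂f/∂p, q follows -∂f/∂q.
∂f/∂p = -6(p - 3)(p + 1); at p=2 this is 18, so p decreases.
∂f/∂q = 6(q + 1)(q + 4); at q=-5 this is 24, so q decreases.
The q-coordinate has no critical point in that direction and runs off to infinity.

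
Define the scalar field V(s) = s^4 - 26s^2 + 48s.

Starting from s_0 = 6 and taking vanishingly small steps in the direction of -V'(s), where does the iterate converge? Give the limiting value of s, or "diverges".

3

V'(s) = 4(s - 3)(s - 1)(s + 4), so V'(6) = 600.
Gradient descent moves in the -V' direction, i.e. s is decreasing.
The nearest critical point in that direction is s = 3, where V'' = 56 > 0 (a local minimum). The iterate converges there.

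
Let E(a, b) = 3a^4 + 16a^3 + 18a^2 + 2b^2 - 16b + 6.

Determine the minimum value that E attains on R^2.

E(a,b) separates as P(a) + Q(b) + 6, so its minimum is min P + min Q + 6.
P'(a) = 12a(a + 1)(a + 3) vanishes at a ∈ {-3, -1, 0}; Q'(b) = 4b - 16 vanishes at b ∈ {4}.
Local minima of P (where P''>0): P(-3)=-27, P(0)=0. Local minima of Q: Q(4)=-32.
So the global minimum of E is P(-3) + Q(4) + 6 = -27 − 32 + 6 = -53, attained at (-3, 4).

-53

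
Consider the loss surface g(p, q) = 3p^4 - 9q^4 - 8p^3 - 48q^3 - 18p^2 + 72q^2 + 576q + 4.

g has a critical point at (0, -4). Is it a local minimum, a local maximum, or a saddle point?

local maximum

The mixed partial ∂²g/∂p∂q is 0, so the Hessian at any point is diag(g_pp, g_qq) = diag(12(3p^2 - 4p - 3), 36(-3q^2 - 8q + 4)).
At (0, -4): H = diag(-36, -432).
Both eigenvalues are negative, so H is negative definite: a local maximum.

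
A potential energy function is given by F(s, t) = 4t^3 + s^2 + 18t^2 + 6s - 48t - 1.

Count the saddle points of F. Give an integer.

F separates as a function of s plus a function of t, so ∇F=0 decouples.
∂F/∂s = 2(s + 3) = 0 at s ∈ {-3}; ∂F/∂t = 12(t - 1)(t + 4) = 0 at t ∈ {-4, 1}.
The Hessian is diagonal: diag(F_ss, F_tt). Second derivatives: F_ss(-3)=2; F_tt(-4)=-60, F_tt(1)=60.
Saddle points occur where the two diagonal entries have opposite signs: (-3, -4). Count: 1.

1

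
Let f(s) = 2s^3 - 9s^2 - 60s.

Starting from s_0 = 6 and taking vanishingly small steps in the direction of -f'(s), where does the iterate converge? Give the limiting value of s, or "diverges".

f'(s) = 6(s - 5)(s + 2), so f'(6) = 48.
Gradient descent moves in the -f' direction, i.e. s is decreasing.
The nearest critical point in that direction is s = 5, where f'' = 42 > 0 (a local minimum). The iterate converges there.

5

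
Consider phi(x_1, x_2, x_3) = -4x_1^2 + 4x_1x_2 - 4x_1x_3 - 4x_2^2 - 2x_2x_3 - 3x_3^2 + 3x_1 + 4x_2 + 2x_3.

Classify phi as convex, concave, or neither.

concave

phi is quadratic, so its Hessian is the constant matrix H = [[-8, 4, -4], [4, -8, -2], [-4, -2, -6]].
Leading principal minors: -8, 48, -64.
Signs alternate −, +, − ⇒ H ≺ 0 ⇒ concave.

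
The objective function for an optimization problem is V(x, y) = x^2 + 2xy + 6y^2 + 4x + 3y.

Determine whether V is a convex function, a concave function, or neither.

V is quadratic, so its Hessian is the constant matrix H = [[2, 2], [2, 12]].
det(H) = 20, tr(H) = 14.
det(H) > 0 and tr(H) > 0, so H is positive definite everywhere: convex.

convex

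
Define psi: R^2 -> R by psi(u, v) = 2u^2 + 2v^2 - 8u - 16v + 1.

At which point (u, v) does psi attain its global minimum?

psi(u,v) separates as P(u) + Q(v) + 1, so its minimum is min P + min Q + 1.
P'(u) = 4u - 8 vanishes at u ∈ {2}; Q'(v) = 4v - 16 vanishes at v ∈ {4}.
Local minima of P (where P''>0): P(2)=-8. Local minima of Q: Q(4)=-32.
So the global minimum of psi is P(2) + Q(4) + 1 = -8 − 32 + 1 = -39, attained at (2, 4).

(2, 4)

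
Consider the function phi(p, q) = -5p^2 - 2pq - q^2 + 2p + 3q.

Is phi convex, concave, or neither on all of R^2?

concave

phi is quadratic, so its Hessian is the constant matrix H = [[-10, -2], [-2, -2]].
det(H) = 16, tr(H) = -12.
det(H) > 0 and tr(H) < 0, so H is negative definite everywhere: concave.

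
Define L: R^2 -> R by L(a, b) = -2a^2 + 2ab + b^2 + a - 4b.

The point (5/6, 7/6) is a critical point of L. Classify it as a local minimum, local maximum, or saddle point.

saddle point

The Hessian of L is constant: H = [[-4, 2], [2, 2]].
det(H) = (-4)·2 − 2² = -12.
Since det(H) < 0, H is indefinite and the critical point is a saddle point.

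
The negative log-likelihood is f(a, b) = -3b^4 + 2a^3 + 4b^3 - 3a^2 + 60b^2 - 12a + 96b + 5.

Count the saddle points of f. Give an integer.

3

f separates as a function of a plus a function of b, so ∇f=0 decouples.
∂f/∂a = 6(a - 2)(a + 1) = 0 at a ∈ {-1, 2}; ∂f/∂b = -12(b - 4)(b + 1)(b + 2) = 0 at b ∈ {-2, -1, 4}.
The Hessian is diagonal: diag(f_aa, f_bb). Second derivatives: f_aa(-1)=-18, f_aa(2)=18; f_bb(-2)=-72, f_bb(-1)=60, f_bb(4)=-360.
Saddle points occur where the two diagonal entries have opposite signs: (-1, -1), (2, -2), (2, 4). Count: 3.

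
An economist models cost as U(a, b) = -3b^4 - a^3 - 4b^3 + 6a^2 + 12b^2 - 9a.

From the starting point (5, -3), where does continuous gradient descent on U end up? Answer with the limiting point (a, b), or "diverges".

diverges

U is separable, so gradient descent decouples: a follows -∂U/∂a, b follows -∂U/∂b.
∂U/∂a = -3(a - 3)(a - 1); at a=5 this is -24, so a increases.
∂U/∂b = -12b(b - 1)(b + 2); at b=-3 this is 144, so b decreases.
The a-coordinate has no critical point in that direction and runs off to infinity.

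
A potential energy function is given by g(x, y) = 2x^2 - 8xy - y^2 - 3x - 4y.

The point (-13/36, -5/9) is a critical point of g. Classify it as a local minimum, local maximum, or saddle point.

The Hessian of g is constant: H = [[4, -8], [-8, -2]].
det(H) = 4·(-2) − (-8)² = -72.
Since det(H) < 0, H is indefinite and the critical point is a saddle point.

saddle point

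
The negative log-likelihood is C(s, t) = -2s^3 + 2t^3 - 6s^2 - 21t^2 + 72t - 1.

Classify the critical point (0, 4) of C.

saddle point

The mixed partial ∂²C/∂s∂t is 0, so the Hessian at any point is diag(C_ss, C_tt) = diag(-12(s + 1), 6(2t - 7)).
At (0, 4): H = diag(-12, 6).
The eigenvalues have opposite signs, so H is indefinite: a saddle point.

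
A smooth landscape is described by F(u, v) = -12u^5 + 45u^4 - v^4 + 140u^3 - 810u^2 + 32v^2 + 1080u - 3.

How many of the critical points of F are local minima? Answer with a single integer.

F separates as a function of u plus a function of v, so ∇F=0 decouples.
∂F/∂u = -60(u - 3)(u - 2)(u - 1)(u + 3) = 0 at u ∈ {-3, 1, 2, 3}; ∂F/∂v = -4v(v - 4)(v + 4) = 0 at v ∈ {-4, 0, 4}.
The Hessian is diagonal: diag(F_uu, F_vv). Second derivatives: F_uu(-3)=7200, F_uu(1)=-480, F_uu(2)=300, F_uu(3)=-720; F_vv(-4)=-128, F_vv(0)=64, F_vv(4)=-128.
Local minima occur where both diagonal entries positive: (-3, 0), (2, 0). Count: 2.

2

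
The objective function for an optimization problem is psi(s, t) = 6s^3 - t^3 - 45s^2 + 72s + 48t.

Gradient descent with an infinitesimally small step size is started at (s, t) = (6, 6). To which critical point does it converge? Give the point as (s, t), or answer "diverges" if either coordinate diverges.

psi is separable, so gradient descent decouples: s follows -∂psi/∂s, t follows -∂psi/∂t.
∂psi/∂s = 18(s - 4)(s - 1); at s=6 this is 180, so s decreases.
∂psi/∂t = -3(t - 4)(t + 4); at t=6 this is -60, so t increases.
The t-coordinate has no critical point in that direction and runs off to infinity.

diverges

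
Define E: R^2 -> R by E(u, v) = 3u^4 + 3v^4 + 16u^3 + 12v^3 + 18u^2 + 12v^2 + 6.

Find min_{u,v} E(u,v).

-21

E(u,v) separates as P(u) + Q(v) + 6, so its minimum is min P + min Q + 6.
P'(u) = 12u(u + 1)(u + 3) vanishes at u ∈ {-3, -1, 0}; Q'(v) = 12v(v + 1)(v + 2) vanishes at v ∈ {-2, -1, 0}.
Local minima of P (where P''>0): P(-3)=-27, P(0)=0. Local minima of Q: Q(-2)=0, Q(0)=0.
So the global minimum of E is P(-3) + Q(-2) + 6 = -27 + 0 + 6 = -21, attained at (-3, -2).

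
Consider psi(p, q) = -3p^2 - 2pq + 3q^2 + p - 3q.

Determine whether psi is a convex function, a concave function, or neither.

psi is quadratic, so its Hessian is the constant matrix H = [[-6, -2], [-2, 6]].
det(H) = -40, tr(H) = 0.
det(H) < 0, so H is indefinite: neither convex nor concave.

neither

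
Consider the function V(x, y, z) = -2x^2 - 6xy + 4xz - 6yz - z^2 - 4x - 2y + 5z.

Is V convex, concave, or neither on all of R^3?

V is quadratic, so its Hessian is the constant matrix H = [[-4, -6, 4], [-6, 0, -6], [4, -6, -2]].
Leading principal minors: -4, -36, 504.
Neither pattern holds ⇒ H is indefinite ⇒ neither convex nor concave.

neither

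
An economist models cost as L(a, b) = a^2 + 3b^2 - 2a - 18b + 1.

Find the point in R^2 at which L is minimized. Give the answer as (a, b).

(1, 3)

L(a,b) separates as P(a) + Q(b) + 1, so its minimum is min P + min Q + 1.
P'(a) = 2a - 2 vanishes at a ∈ {1}; Q'(b) = 6b - 18 vanishes at b ∈ {3}.
Local minima of P (where P''>0): P(1)=-1. Local minima of Q: Q(3)=-27.
So the global minimum of L is P(1) + Q(3) + 1 = -1 − 27 + 1 = -27, attained at (1, 3).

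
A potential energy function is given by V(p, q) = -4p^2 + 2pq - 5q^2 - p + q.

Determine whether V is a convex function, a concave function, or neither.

concave

V is quadratic, so its Hessian is the constant matrix H = [[-8, 2], [2, -10]].
det(H) = 76, tr(H) = -18.
det(H) > 0 and tr(H) < 0, so H is negative definite everywhere: concave.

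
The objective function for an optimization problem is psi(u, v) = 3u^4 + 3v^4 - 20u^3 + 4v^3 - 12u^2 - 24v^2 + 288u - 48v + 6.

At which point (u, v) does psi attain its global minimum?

psi(u,v) separates as P(u) + Q(v) + 6, so its minimum is min P + min Q + 6.
P'(u) = 12(u - 4)(u - 3)(u + 2) vanishes at u ∈ {-2, 3, 4}; Q'(v) = 12(v - 2)(v + 1)(v + 2) vanishes at v ∈ {-2, -1, 2}.
Local minima of P (where P''>0): P(-2)=-416, P(4)=448. Local minima of Q: Q(-2)=16, Q(2)=-112.
So the global minimum of psi is P(-2) + Q(2) + 6 = -416 − 112 + 6 = -522, attained at (-2, 2).

(-2, 2)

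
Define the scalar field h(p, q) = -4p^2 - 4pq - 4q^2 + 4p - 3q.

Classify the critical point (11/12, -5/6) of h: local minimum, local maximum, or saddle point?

The Hessian of h is constant: H = [[-8, -4], [-4, -8]].
det(H) = (-8)·(-8) − (-4)² = 48.
det(H) > 0 and tr(H) = -16 < 0, so H is negative definite and the point is a local maximum.

local maximum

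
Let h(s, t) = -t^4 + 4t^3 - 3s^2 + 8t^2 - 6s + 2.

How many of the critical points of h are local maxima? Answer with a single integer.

2

h separates as a function of s plus a function of t, so ∇h=0 decouples.
∂h/∂s = -6(s + 1) = 0 at s ∈ {-1}; ∂h/∂t = -4t(t - 4)(t + 1) = 0 at t ∈ {-1, 0, 4}.
The Hessian is diagonal: diag(h_ss, h_tt). Second derivatives: h_ss(-1)=-6; h_tt(-1)=-20, h_tt(0)=16, h_tt(4)=-80.
Local maxima occur where both diagonal entries negative: (-1, -1), (-1, 4). Count: 2.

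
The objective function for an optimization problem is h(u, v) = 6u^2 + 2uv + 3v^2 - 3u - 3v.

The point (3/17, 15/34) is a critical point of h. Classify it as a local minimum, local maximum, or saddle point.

The Hessian of h is constant: H = [[12, 2], [2, 6]].
det(H) = 12·6 − 2² = 68.
det(H) > 0 and tr(H) = 18 > 0, so H is positive definite and the point is a local minimum.

local minimum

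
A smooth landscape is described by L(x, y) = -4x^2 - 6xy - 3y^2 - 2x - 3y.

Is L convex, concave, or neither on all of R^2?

concave

L is quadratic, so its Hessian is the constant matrix H = [[-8, -6], [-6, -6]].
det(H) = 12, tr(H) = -14.
det(H) > 0 and tr(H) < 0, so H is negative definite everywhere: concave.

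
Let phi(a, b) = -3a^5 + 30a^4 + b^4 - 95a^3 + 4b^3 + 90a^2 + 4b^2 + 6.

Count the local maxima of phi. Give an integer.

phi separates as a function of a plus a function of b, so ∇phi=0 decouples.
∂phi/∂a = -15a(a - 4)(a - 3)(a - 1) = 0 at a ∈ {0, 1, 3, 4}; ∂phi/∂b = 4b(b + 1)(b + 2) = 0 at b ∈ {-2, -1, 0}.
The Hessian is diagonal: diag(phi_aa, phi_bb). Second derivatives: phi_aa(0)=180, phi_aa(1)=-90, phi_aa(3)=90, phi_aa(4)=-180; phi_bb(-2)=8, phi_bb(-1)=-4, phi_bb(0)=8.
Local maxima occur where both diagonal entries negative: (1, -1), (4, -1). Count: 2.

2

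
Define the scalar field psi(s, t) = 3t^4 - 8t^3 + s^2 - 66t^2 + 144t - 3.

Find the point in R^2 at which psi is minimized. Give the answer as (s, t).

(0, -3)

psi(s,t) separates as P(s) + Q(t) − 3, so its minimum is min P + min Q − 3.
P'(s) = 2s vanishes at s ∈ {0}; Q'(t) = 12(t - 4)(t - 1)(t + 3) vanishes at t ∈ {-3, 1, 4}.
Local minima of P (where P''>0): P(0)=0. Local minima of Q: Q(-3)=-567, Q(4)=-224.
So the global minimum of psi is P(0) + Q(-3) − 3 = 0 − 567 − 3 = -570, attained at (0, -3).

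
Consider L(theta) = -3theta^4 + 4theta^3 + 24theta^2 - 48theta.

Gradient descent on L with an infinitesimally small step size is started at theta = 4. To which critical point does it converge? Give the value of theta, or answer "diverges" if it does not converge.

diverges

L'(theta) = -12(theta - 2)(theta - 1)(theta + 2), so L'(4) = -432.
Gradient descent moves in the -L' direction, i.e. theta is increasing.
There is no critical point above theta=4, and L' keeps the same sign, so the iterate runs off to +∞.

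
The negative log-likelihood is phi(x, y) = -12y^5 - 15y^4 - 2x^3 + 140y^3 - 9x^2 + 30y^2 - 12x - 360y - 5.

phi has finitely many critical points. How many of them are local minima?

2

phi separates as a function of x plus a function of y, so ∇phi=0 decouples.
∂phi/∂x = -6(x + 1)(x + 2) = 0 at x ∈ {-2, -1}; ∂phi/∂y = -60(y - 2)(y - 1)(y + 1)(y + 3) = 0 at y ∈ {-3, -1, 1, 2}.
The Hessian is diagonal: diag(phi_xx, phi_yy). Second derivatives: phi_xx(-2)=6, phi_xx(-1)=-6; phi_yy(-3)=2400, phi_yy(-1)=-720, phi_yy(1)=480, phi_yy(2)=-900.
Local minima occur where both diagonal entries positive: (-2, -3), (-2, 1). Count: 2.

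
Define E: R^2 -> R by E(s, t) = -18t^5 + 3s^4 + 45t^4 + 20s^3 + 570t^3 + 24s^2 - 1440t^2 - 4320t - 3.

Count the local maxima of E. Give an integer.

2

E separates as a function of s plus a function of t, so ∇E=0 decouples.
∂E/∂s = 12s(s + 1)(s + 4) = 0 at s ∈ {-4, -1, 0}; ∂E/∂t = -90(t - 4)(t - 3)(t + 1)(t + 4) = 0 at t ∈ {-4, -1, 3, 4}.
The Hessian is diagonal: diag(E_ss, E_tt). Second derivatives: E_ss(-4)=144, E_ss(-1)=-36, E_ss(0)=48; E_tt(-4)=15120, E_tt(-1)=-5400, E_tt(3)=2520, E_tt(4)=-3600.
Local maxima occur where both diagonal entries negative: (-1, -1), (-1, 4). Count: 2.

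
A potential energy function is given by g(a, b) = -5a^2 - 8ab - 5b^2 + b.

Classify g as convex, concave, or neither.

concave

g is quadratic, so its Hessian is the constant matrix H = [[-10, -8], [-8, -10]].
det(H) = 36, tr(H) = -20.
det(H) > 0 and tr(H) < 0, so H is negative definite everywhere: concave.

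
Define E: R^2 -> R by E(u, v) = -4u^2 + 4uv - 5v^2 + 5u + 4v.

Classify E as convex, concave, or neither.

E is quadratic, so its Hessian is the constant matrix H = [[-8, 4], [4, -10]].
det(H) = 64, tr(H) = -18.
det(H) > 0 and tr(H) < 0, so H is negative definite everywhere: concave.

concave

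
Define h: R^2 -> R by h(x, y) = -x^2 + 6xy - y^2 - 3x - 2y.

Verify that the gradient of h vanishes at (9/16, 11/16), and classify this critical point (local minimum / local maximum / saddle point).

saddle point

∇h = (-2x + 6y - 3, 6x - 2y - 2); substituting (9/16, 11/16) gives ∇h = (0, 0), so (9/16, 11/16) is indeed a critical point.
The Hessian of h is constant: H = [[-2, 6], [6, -2]].
det(H) = (-2)·(-2) − 6² = -32.
Since det(H) < 0, H is indefinite and the critical point is a saddle point.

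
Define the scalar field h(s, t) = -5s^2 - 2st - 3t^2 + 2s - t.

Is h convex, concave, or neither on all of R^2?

h is quadratic, so its Hessian is the constant matrix H = [[-10, -2], [-2, -6]].
det(H) = 56, tr(H) = -16.
det(H) > 0 and tr(H) < 0, so H is negative definite everywhere: concave.

concave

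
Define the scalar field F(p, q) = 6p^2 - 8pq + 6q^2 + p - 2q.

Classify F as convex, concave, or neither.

convex

F is quadratic, so its Hessian is the constant matrix H = [[12, -8], [-8, 12]].
det(H) = 80, tr(H) = 24.
det(H) > 0 and tr(H) > 0, so H is positive definite everywhere: convex.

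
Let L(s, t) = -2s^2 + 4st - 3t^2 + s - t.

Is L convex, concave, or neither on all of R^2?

concave

L is quadratic, so its Hessian is the constant matrix H = [[-4, 4], [4, -6]].
det(H) = 8, tr(H) = -10.
det(H) > 0 and tr(H) < 0, so H is negative definite everywhere: concave.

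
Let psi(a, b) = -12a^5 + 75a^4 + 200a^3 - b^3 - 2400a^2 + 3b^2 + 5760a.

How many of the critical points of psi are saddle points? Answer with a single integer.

psi separates as a function of a plus a function of b, so ∇psi=0 decouples.
∂psi/∂a = -60(a - 4)(a - 3)(a - 2)(a + 4) = 0 at a ∈ {-4, 2, 3, 4}; ∂psi/∂b = -3b(b - 2) = 0 at b ∈ {0, 2}.
The Hessian is diagonal: diag(psi_aa, psi_bb). Second derivatives: psi_aa(-4)=20160, psi_aa(2)=-720, psi_aa(3)=420, psi_aa(4)=-960; psi_bb(0)=6, psi_bb(2)=-6.
Saddle points occur where the two diagonal entries have opposite signs: (-4, 2), (2, 0), (3, 2), (4, 0). Count: 4.

4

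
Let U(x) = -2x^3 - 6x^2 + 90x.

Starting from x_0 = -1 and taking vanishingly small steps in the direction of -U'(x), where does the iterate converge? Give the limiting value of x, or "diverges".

-5

U'(x) = -6(x - 3)(x + 5), so U'(-1) = 96.
Gradient descent moves in the -U' direction, i.e. x is decreasing.
The nearest critical point in that direction is x = -5, where U'' = 48 > 0 (a local minimum). The iterate converges there.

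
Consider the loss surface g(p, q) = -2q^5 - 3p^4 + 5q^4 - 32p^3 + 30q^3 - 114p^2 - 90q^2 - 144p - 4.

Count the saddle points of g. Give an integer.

g separates as a function of p plus a function of q, so ∇g=0 decouples.
∂g/∂p = -12(p + 1)(p + 3)(p + 4) = 0 at p ∈ {-4, -3, -1}; ∂g/∂q = -10q(q - 3)(q - 2)(q + 3) = 0 at q ∈ {-3, 0, 2, 3}.
The Hessian is diagonal: diag(g_pp, g_qq). Second derivatives: g_pp(-4)=-36, g_pp(-3)=24, g_pp(-1)=-72; g_qq(-3)=900, g_qq(0)=-180, g_qq(2)=100, g_qq(3)=-180.
Saddle points occur where the two diagonal entries have opposite signs: (-4, -3), (-4, 2), (-3, 0), (-3, 3), (-1, -3), (-1, 2). Count: 6.

6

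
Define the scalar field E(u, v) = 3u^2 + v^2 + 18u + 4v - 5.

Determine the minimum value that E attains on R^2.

E(u,v) separates as P(u) + Q(v) − 5, so its minimum is min P + min Q − 5.
P'(u) = 6u + 18 vanishes at u ∈ {-3}; Q'(v) = 2v + 4 vanishes at v ∈ {-2}.
Local minima of P (where P''>0): P(-3)=-27. Local minima of Q: Q(-2)=-4.
So the global minimum of E is P(-3) + Q(-2) − 5 = -27 − 4 − 5 = -36, attained at (-3, -2).

-36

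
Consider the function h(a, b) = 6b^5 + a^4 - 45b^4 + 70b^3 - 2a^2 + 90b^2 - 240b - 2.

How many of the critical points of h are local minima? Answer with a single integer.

4

h separates as a function of a plus a function of b, so ∇h=0 decouples.
∂h/∂a = 4a(a - 1)(a + 1) = 0 at a ∈ {-1, 0, 1}; ∂h/∂b = 30(b - 4)(b - 2)(b - 1)(b + 1) = 0 at b ∈ {-1, 1, 2, 4}.
The Hessian is diagonal: diag(h_aa, h_bb). Second derivatives: h_aa(-1)=8, h_aa(0)=-4, h_aa(1)=8; h_bb(-1)=-900, h_bb(1)=180, h_bb(2)=-180, h_bb(4)=900.
Local minima occur where both diagonal entries positive: (-1, 1), (-1, 4), (1, 1), (1, 4). Count: 4.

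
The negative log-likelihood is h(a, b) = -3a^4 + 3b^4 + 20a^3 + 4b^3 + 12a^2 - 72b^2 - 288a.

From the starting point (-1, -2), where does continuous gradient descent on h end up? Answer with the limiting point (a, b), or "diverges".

(3, -4)

h is separable, so gradient descent decouples: a follows -∂h/∂a, b follows -∂h/∂b.
∂h/∂a = -12(a - 4)(a - 3)(a + 2); at a=-1 this is -240, so a increases.
∂h/∂b = 12b(b - 3)(b + 4); at b=-2 this is 240, so b decreases.
a converges to its nearest critical value 3 (a local min of the a-part); b converges to -4. The iterate converges to (3, -4).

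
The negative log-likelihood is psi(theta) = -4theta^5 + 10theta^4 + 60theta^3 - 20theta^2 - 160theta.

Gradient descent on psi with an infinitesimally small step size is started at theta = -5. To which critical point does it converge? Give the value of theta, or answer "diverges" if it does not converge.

psi'(theta) = -20(theta - 4)(theta - 1)(theta + 1)(theta + 2), so psi'(-5) = -12960.
Gradient descent moves in the -psi' direction, i.e. theta is increasing.
The nearest critical point in that direction is theta = -2, where psi'' = 360 > 0 (a local minimum). The iterate converges there.

-2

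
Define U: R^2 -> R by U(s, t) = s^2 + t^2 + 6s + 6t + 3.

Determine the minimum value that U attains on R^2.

-15

U(s,t) separates as P(s) + Q(t) + 3, so its minimum is min P + min Q + 3.
P'(s) = 2s + 6 vanishes at s ∈ {-3}; Q'(t) = 2(t + 3) vanishes at t ∈ {-3}.
Local minima of P (where P''>0): P(-3)=-9. Local minima of Q: Q(-3)=-9.
So the global minimum of U is P(-3) + Q(-3) + 3 = -9 − 9 + 3 = -15, attained at (-3, -3).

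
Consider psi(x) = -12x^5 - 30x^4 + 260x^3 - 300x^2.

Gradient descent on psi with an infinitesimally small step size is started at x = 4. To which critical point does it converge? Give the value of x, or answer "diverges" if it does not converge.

diverges

psi'(x) = -60x(x - 2)(x - 1)(x + 5), so psi'(4) = -12960.
Gradient descent moves in the -psi' direction, i.e. x is increasing.
There is no critical point above x=4, and psi' keeps the same sign, so the iterate runs off to +∞.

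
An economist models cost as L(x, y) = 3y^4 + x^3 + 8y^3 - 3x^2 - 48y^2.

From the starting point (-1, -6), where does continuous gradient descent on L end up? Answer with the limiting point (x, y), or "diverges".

L is separable, so gradient descent decouples: x follows -∂L/∂x, y follows -∂L/∂y.
∂L/∂x = 3x(x - 2); at x=-1 this is 9, so x decreases.
∂L/∂y = 12y(y - 2)(y + 4); at y=-6 this is -1152, so y increases.
The x-coordinate has no critical point in that direction and runs off to infinity.

diverges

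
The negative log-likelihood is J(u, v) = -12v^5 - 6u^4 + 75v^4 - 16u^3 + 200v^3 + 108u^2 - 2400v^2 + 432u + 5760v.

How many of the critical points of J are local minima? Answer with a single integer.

2

J separates as a function of u plus a function of v, so ∇J=0 decouples.
∂J/∂u = -24(u - 3)(u + 2)(u + 3) = 0 at u ∈ {-3, -2, 3}; ∂J/∂v = -60(v - 4)(v - 3)(v - 2)(v + 4) = 0 at v ∈ {-4, 2, 3, 4}.
The Hessian is diagonal: diag(J_uu, J_vv). Second derivatives: J_uu(-3)=-144, J_uu(-2)=120, J_uu(3)=-720; J_vv(-4)=20160, J_vv(2)=-720, J_vv(3)=420, J_vv(4)=-960.
Local minima occur where both diagonal entries positive: (-2, -4), (-2, 3). Count: 2.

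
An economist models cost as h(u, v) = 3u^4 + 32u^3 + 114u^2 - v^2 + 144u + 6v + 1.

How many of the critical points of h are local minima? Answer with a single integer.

0

h separates as a function of u plus a function of v, so ∇h=0 decouples.
∂h/∂u = 12(u + 1)(u + 3)(u + 4) = 0 at u ∈ {-4, -3, -1}; ∂h/∂v = -2(v - 3) = 0 at v ∈ {3}.
The Hessian is diagonal: diag(h_uu, h_vv). Second derivatives: h_uu(-4)=36, h_uu(-3)=-24, h_uu(-1)=72; h_vv(3)=-2.
Local minima occur where both diagonal entries positive: none. Count: 0.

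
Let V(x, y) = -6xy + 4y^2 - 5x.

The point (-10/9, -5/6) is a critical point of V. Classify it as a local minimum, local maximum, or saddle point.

The Hessian of V is constant: H = [[0, -6], [-6, 8]].
det(H) = 0·8 − (-6)² = -36.
Since det(H) < 0, H is indefinite and the critical point is a saddle point.

saddle point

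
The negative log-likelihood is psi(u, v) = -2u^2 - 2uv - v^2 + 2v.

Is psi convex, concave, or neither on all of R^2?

concave

psi is quadratic, so its Hessian is the constant matrix H = [[-4, -2], [-2, -2]].
det(H) = 4, tr(H) = -6.
det(H) > 0 and tr(H) < 0, so H is negative definite everywhere: concave.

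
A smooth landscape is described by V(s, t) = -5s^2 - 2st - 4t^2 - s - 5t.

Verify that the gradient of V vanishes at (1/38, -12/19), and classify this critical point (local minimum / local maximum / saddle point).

local maximum

∇V = (-10s - 2t - 1, -2s - 8t - 5); substituting (1/38, -12/19) gives ∇V = (0, 0), so (1/38, -12/19) is indeed a critical point.
The Hessian of V is constant: H = [[-10, -2], [-2, -8]].
det(H) = (-10)·(-8) − (-2)² = 76.
det(H) > 0 and tr(H) = -18 < 0, so H is negative definite and the point is a local maximum.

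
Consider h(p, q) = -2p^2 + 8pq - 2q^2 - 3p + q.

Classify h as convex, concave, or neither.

neither

h is quadratic, so its Hessian is the constant matrix H = [[-4, 8], [8, -4]].
det(H) = -48, tr(H) = -8.
det(H) < 0, so H is indefinite: neither convex nor concave.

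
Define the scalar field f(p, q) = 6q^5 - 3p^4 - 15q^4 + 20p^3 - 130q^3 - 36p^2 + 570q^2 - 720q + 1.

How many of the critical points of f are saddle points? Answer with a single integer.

6

f separates as a function of p plus a function of q, so ∇f=0 decouples.
∂f/∂p = -12p(p - 3)(p - 2) = 0 at p ∈ {0, 2, 3}; ∂f/∂q = 30(q - 3)(q - 2)(q - 1)(q + 4) = 0 at q ∈ {-4, 1, 2, 3}.
The Hessian is diagonal: diag(f_pp, f_qq). Second derivatives: f_pp(0)=-72, f_pp(2)=24, f_pp(3)=-36; f_qq(-4)=-6300, f_qq(1)=300, f_qq(2)=-180, f_qq(3)=420.
Saddle points occur where the two diagonal entries have opposite signs: (0, 1), (0, 3), (2, -4), (2, 2), (3, 1), (3, 3). Count: 6.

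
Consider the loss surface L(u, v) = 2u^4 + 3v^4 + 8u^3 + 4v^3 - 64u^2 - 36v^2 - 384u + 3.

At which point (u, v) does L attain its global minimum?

(4, -3)

L(u,v) separates as P(u) + Q(v) + 3, so its minimum is min P + min Q + 3.
P'(u) = 8(u - 4)(u + 3)(u + 4) vanishes at u ∈ {-4, -3, 4}; Q'(v) = 12v(v - 2)(v + 3) vanishes at v ∈ {-3, 0, 2}.
Local minima of P (where P''>0): P(-4)=512, P(4)=-1536. Local minima of Q: Q(-3)=-189, Q(2)=-64.
So the global minimum of L is P(4) + Q(-3) + 3 = -1536 − 189 + 3 = -1722, attained at (4, -3).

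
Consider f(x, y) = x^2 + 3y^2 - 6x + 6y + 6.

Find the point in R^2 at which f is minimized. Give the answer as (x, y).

(3, -1)

f(x,y) separates as P(x) + Q(y) + 6, so its minimum is min P + min Q + 6.
P'(x) = 2x - 6 vanishes at x ∈ {3}; Q'(y) = 6y + 6 vanishes at y ∈ {-1}.
Local minima of P (where P''>0): P(3)=-9. Local minima of Q: Q(-1)=-3.
So the global minimum of f is P(3) + Q(-1) + 6 = -9 − 3 + 6 = -6, attained at (3, -1).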